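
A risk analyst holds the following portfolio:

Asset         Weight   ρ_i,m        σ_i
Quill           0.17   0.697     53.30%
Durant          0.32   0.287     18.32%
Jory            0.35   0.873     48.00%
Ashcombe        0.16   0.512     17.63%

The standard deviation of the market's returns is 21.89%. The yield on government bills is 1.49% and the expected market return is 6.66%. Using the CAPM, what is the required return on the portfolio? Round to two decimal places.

β_Quill = 0.697 × 53.30% / 21.89% = 1.6971
β_Durant = 0.287 × 18.32% / 21.89% = 0.2402
β_Jory = 0.873 × 48.00% / 21.89% = 1.9143
β_Ashcombe = 0.512 × 17.63% / 21.89% = 0.4124
β_P = Σ w_i β_i = 0.17×1.6971 + 0.32×0.2402 + 0.35×1.9143 + 0.16×0.4124 = 1.1014
MRP = 6.66% − 1.49% = 5.17%
E(R_P) = R_f + β_P × MRP = 1.49% + 1.1014 × 5.17% = 7.18%

7.18%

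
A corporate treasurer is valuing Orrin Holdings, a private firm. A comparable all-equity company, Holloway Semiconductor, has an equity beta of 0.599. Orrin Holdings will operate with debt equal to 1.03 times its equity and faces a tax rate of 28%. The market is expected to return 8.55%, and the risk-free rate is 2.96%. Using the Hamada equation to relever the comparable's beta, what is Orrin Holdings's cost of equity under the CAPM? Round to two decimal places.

β_L = β_U × [1 + (1 − t)(D/E)] = 0.599 × [1 + (1 − 0.28) × 1.03]
    = 0.599 × [1 + 0.72 × 1.03] = 0.599 × 1.7416 = 1.0432
MRP = 8.55% − 2.96% = 5.59%
E(R) = R_f + β_L × MRP = 2.96% + 1.0432 × 5.59% = 8.79%

8.79%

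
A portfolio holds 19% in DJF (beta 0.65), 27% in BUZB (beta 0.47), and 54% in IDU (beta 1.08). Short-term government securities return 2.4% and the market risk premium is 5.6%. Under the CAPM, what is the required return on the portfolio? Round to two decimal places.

7.07%

β_P = Σ w_i β_i = 0.19×0.65 + 0.27×0.47 + 0.54×1.08 = 0.8336
E(R_P) = R_f + β_P × MRP = 2.4% + 0.8336 × 5.6% = 7.07%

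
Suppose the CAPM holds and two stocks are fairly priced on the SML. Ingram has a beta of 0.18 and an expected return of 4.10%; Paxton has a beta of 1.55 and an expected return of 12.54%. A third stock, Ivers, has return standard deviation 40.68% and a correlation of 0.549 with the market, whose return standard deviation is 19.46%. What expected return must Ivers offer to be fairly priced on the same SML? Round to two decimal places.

10.06%

MRP = (12.54% − 4.10%) / (1.55 − 0.18) = 6.1606%
R_f = 4.10% − 0.18 × 6.1606% = 2.9911%
β_Ivers = ρ·σ_i/σ_m = 0.549 × 40.68 / 19.46 = 1.1477
E(R_Ivers) = R_f + β × MRP = 2.9911% + 1.1477 × 6.1606% = 10.06%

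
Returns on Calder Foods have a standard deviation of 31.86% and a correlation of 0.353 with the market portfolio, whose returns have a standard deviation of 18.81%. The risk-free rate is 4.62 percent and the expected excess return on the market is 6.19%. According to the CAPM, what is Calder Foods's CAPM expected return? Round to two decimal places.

8.32%

β = ρ × σ_i / σ_m = 0.353 × 31.86% / 18.81% = 0.5979
E(R) = 4.62% + 0.5979 × 6.19% = 8.32%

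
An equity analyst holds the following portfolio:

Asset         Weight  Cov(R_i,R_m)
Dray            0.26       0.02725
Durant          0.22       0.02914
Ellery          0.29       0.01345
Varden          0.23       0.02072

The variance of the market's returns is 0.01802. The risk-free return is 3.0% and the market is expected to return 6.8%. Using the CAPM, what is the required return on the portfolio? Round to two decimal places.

β_Dray = 0.02725 / 0.01802 = 1.5122
β_Durant = 0.02914 / 0.01802 = 1.6171
β_Ellery = 0.01345 / 0.01802 = 0.7464
β_Varden = 0.02072 / 0.01802 = 1.1498
β_P = Σ w_i β_i = 0.26×1.5122 + 0.22×1.6171 + 0.29×0.7464 + 0.23×1.1498 = 1.2298
MRP = 6.8% − 3.0% = 3.80%
E(R_P) = R_f + β_P × MRP = 3.0% + 1.2298 × 3.8% = 7.67%

7.67%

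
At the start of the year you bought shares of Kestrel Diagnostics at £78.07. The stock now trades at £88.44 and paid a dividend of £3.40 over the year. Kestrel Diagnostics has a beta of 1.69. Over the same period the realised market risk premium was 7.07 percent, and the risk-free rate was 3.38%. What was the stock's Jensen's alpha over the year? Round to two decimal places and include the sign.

+2.31%

Realised HPR = (P1 + D1 − P0) / P0 = (88.44 + 3.40 − 78.07) / 78.07 = 13.77 / 78.07 = 17.6380%
CAPM required = R_f + β·MRP = 3.38% + 1.69 × 7.07% = 15.3283%
α = realised − required = 17.6380% − 15.3283% = +2.31%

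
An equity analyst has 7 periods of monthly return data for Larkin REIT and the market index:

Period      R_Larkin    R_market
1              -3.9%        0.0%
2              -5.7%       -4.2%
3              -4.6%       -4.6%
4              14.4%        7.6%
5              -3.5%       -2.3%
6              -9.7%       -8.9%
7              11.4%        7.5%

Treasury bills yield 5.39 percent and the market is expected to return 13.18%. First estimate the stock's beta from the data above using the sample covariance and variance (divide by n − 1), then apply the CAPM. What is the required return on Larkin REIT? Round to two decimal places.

Mean R_i = (-3.9 − 5.7 − 4.6 + 14.4 − 3.5 − 9.7 + 11.4) / 7 = -0.2286%
Mean R_m = (0.0 − 4.2 − 4.6 + 7.6 − 2.3 − 8.9 + 7.5) / 7 = -0.7000%
Σ(R_i − R̄_i)(R_m − R̄_m) = 333.3000  ⇒  Cov = 333.3000 / 6 = 55.5500
Σ(R_m − R̄_m)² = 233.8800  ⇒  Var(R_m) = 233.8800 / 6 = 38.9800
β = Cov / Var(R_m) = 55.5500 / 38.9800 = 1.4251
MRP = 13.18% − 5.39% = 7.79%
E(R) = R_f + β × MRP = 5.39% + 1.4251 × 7.79% = 16.49%

16.49%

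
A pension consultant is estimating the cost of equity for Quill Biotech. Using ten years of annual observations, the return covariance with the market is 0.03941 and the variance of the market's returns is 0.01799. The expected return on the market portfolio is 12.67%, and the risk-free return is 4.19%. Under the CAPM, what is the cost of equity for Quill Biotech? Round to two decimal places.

22.77%

β = Cov(R_i, R_m) / Var(R_m) = 0.03941 / 0.01799 = 2.1907
MRP = 12.67% − 4.19% = 8.48%
E(R) = R_f + β × MRP = 4.19% + 2.1907 × 8.48% = 22.77%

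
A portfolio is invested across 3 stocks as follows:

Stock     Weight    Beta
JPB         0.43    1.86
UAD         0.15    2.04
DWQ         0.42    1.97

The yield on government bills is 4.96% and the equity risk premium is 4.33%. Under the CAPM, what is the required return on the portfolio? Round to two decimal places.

β_P = Σ w_i β_i = 0.43×1.86 + 0.15×2.04 + 0.42×1.97 = 1.9332
E(R_P) = R_f + β_P × MRP = 4.96% + 1.9332 × 4.33% = 13.33%

13.33%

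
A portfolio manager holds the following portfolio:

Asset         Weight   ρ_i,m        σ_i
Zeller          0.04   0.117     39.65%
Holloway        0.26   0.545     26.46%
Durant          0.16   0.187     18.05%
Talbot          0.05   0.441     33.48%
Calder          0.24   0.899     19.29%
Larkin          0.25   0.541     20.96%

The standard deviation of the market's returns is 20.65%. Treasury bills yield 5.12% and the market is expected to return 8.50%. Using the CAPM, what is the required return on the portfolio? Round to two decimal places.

β_Zeller = 0.117 × 39.65% / 20.65% = 0.2247
β_Holloway = 0.545 × 26.46% / 20.65% = 0.6983
β_Durant = 0.187 × 18.05% / 20.65% = 0.1635
β_Talbot = 0.441 × 33.48% / 20.65% = 0.7150
β_Calder = 0.899 × 19.29% / 20.65% = 0.8398
β_Larkin = 0.541 × 20.96% / 20.65% = 0.5491
β_P = Σ w_i β_i = 0.04×0.2247 + 0.26×0.6983 + 0.16×0.1635 + 0.05×0.7150 + 0.24×0.8398 + 0.25×0.5491 = 0.5913
MRP = 8.50% − 5.12% = 3.38%
E(R_P) = R_f + β_P × MRP = 5.12% + 0.5913 × 3.38% = 7.12%

7.12%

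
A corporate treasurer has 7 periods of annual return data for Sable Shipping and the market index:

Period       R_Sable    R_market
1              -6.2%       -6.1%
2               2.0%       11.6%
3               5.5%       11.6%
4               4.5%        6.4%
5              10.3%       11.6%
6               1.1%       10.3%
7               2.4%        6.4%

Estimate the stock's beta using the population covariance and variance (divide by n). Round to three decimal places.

0.630

Mean R_i = (-6.2 + 2.0 + 5.5 + 4.5 + 10.3 + 1.1 + 2.4) / 7 = 2.8000%
Mean R_m = (-6.1 + 11.6 + 11.6 + 6.4 + 11.6 + 10.3 + 6.4) / 7 = 7.4000%
Σ(R_i − R̄_i)(R_m − R̄_m) = 154.7500  ⇒  Cov = 154.7500 / 7 = 22.1071
Σ(R_m − R̄_m)² = 245.5800  ⇒  Var(R_m) = 245.5800 / 7 = 35.0829
β = Cov / Var(R_m) = 22.1071 / 35.0829 = 0.6301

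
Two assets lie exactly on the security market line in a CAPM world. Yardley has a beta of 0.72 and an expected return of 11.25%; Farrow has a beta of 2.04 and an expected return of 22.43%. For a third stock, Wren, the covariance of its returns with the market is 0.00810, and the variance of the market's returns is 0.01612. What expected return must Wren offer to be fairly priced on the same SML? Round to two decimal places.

MRP = (22.43% − 11.25%) / (2.04 − 0.72) = 8.4697%
R_f = 11.25% − 0.72 × 8.4697% = 5.1518%
β_Wren = Cov / Var(R_m) = 0.00810 / 0.01612 = 0.5025
E(R_Wren) = R_f + β × MRP = 5.1518% + 0.5025 × 8.4697% = 9.41%

9.41%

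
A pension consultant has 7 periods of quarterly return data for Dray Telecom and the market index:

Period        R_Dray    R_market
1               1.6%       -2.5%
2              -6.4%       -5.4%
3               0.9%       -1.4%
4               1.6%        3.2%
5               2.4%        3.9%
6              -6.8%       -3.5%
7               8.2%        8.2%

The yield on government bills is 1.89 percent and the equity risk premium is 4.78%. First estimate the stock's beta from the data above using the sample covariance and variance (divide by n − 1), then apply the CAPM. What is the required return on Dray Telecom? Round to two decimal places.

Mean R_i = (1.6 − 6.4 + 0.9 + 1.6 + 2.4 − 6.8 + 8.2) / 7 = 0.2143%
Mean R_m = (-2.5 − 5.4 − 1.4 + 3.2 + 3.9 − 3.5 + 8.2) / 7 = 0.3571%
Σ(R_i − R̄_i)(R_m − R̄_m) = 134.2843  ⇒  Cov = 134.2843 / 6 = 22.3807
Σ(R_m − R̄_m)² = 141.4171  ⇒  Var(R_m) = 141.4171 / 6 = 23.5695
β = Cov / Var(R_m) = 22.3807 / 23.5695 = 0.9496
E(R) = R_f + β × MRP = 1.89% + 0.9496 × 4.78% = 6.43%

6.43%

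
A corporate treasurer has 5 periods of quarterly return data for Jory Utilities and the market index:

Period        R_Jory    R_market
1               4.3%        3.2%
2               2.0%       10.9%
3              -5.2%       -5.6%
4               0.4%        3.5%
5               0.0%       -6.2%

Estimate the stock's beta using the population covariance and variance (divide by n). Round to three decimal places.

Mean R_i = (4.3 + 2.0 − 5.2 + 0.4 + 0.0) / 5 = 0.3000%
Mean R_m = (3.2 + 10.9 − 5.6 + 3.5 − 6.2) / 5 = 1.1600%
Σ(R_i − R̄_i)(R_m − R̄_m) = 64.3400  ⇒  Cov = 64.3400 / 5 = 12.8680
Σ(R_m − R̄_m)² = 204.3720  ⇒  Var(R_m) = 204.3720 / 5 = 40.8744
β = Cov / Var(R_m) = 12.8680 / 40.8744 = 0.3148

0.315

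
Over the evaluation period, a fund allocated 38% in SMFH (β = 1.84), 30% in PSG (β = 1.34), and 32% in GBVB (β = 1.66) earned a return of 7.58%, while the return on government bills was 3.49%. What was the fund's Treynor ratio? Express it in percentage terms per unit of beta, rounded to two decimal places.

β_P = 0.38×1.84 + 0.30×1.34 + 0.32×1.66 = 1.6324
Treynor = (R_P − R_f) / β_P = (7.58% − 3.49%) / 1.6324 = 4.09% / 1.6324 = 2.51%

2.51%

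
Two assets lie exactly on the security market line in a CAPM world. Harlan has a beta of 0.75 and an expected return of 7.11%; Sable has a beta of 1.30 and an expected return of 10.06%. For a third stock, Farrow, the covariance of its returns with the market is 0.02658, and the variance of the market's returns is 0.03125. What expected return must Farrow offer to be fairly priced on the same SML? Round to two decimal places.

MRP = (10.06% − 7.11%) / (1.30 − 0.75) = 5.3636%
R_f = 7.11% − 0.75 × 5.3636% = 3.0873%
β_Farrow = Cov / Var(R_m) = 0.02658 / 0.03125 = 0.8506
E(R_Farrow) = R_f + β × MRP = 3.0873% + 0.8506 × 5.3636% = 7.65%

7.65%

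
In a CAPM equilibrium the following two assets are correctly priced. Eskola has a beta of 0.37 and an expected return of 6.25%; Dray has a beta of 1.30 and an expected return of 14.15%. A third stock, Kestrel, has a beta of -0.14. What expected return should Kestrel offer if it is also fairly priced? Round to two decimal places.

MRP (SML slope) = (14.15% − 6.25%) / (1.30 − 0.37) = 7.90% / 0.93 = 8.4946%
R_f (intercept) = 6.25% − 0.37 × 8.4946% = 3.1070%
E(R_Kestrel) = R_f + β × MRP = 3.1070% + -0.14 × 8.4946% = 1.92%

1.92%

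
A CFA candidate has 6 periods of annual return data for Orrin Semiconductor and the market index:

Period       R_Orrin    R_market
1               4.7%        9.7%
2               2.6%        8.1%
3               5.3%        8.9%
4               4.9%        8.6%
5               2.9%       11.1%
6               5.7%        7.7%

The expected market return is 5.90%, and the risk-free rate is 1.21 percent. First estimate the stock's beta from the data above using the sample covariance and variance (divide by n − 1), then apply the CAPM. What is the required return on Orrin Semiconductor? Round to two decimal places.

Mean R_i = (4.7 + 2.6 + 5.3 + 4.9 + 2.9 + 5.7) / 6 = 4.3500%
Mean R_m = (9.7 + 8.1 + 8.9 + 8.6 + 11.1 + 7.7) / 6 = 9.0167%
Σ(R_i − R̄_i)(R_m − R̄_m) = -3.2950  ⇒  Cov = -3.2950 / 5 = -0.6590
Σ(R_m − R̄_m)² = 7.5683  ⇒  Var(R_m) = 7.5683 / 5 = 1.5137
β = Cov / Var(R_m) = -0.6590 / 1.5137 = -0.4354
MRP = 5.90% − 1.21% = 4.69%
E(R) = R_f + β × MRP = 1.21% + -0.4354 × 4.69% = -0.83%

-0.83%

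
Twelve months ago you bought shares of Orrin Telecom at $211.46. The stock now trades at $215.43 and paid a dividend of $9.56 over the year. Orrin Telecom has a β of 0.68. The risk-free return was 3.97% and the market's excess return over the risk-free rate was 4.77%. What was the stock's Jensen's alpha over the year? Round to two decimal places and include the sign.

-0.82%

Realised HPR = (P1 + D1 − P0) / P0 = (215.43 + 9.56 − 211.46) / 211.46 = 13.53 / 211.46 = 6.3984%
CAPM required = R_f + β·MRP = 3.97% + 0.68 × 4.77% = 7.2136%
α = realised − required = 6.3984% − 7.2136% = -0.82%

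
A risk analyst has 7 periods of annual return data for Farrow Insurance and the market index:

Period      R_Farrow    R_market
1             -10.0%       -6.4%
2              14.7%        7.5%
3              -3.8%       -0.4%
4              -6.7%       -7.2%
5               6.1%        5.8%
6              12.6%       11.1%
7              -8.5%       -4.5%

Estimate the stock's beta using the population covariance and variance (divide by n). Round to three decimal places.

Mean R_i = (-10.0 + 14.7 − 3.8 − 6.7 + 6.1 + 12.6 − 8.5) / 7 = 0.6286%
Mean R_m = (-6.4 + 7.5 − 0.4 − 7.2 + 5.8 + 11.1 − 4.5) / 7 = 0.8429%
Σ(R_i − R̄_i)(R_m − R̄_m) = 433.7914  ⇒  Cov = 433.7914 / 7 = 61.9702
Σ(R_m − R̄_m)² = 321.3371  ⇒  Var(R_m) = 321.3371 / 7 = 45.9053
β = Cov / Var(R_m) = 61.9702 / 45.9053 = 1.3500

1.350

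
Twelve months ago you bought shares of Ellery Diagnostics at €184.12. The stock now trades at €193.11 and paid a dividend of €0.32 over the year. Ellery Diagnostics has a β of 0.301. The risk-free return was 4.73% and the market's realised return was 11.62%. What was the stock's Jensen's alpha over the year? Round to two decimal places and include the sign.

Realised HPR = (P1 + D1 − P0) / P0 = (193.11 + 0.32 − 184.12) / 184.12 = 9.31 / 184.12 = 5.0565%
MRP = 11.62% − 4.73% = 6.89%
CAPM required = R_f + β·MRP = 4.73% + 0.301 × 6.89% = 6.80389%
α = realised − required = 5.0565% − 6.80389% = -1.75%

-1.75%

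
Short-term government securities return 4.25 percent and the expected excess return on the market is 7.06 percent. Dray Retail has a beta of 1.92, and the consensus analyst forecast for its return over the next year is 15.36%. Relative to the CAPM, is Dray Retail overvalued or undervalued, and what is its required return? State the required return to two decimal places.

Overvalued; required return 17.81%

Required return = R_f + β·MRP = 4.25% + 1.92 × 7.06% = 17.81%
Forecast 15.36% < required 17.81% → the stock plots below the SML → overvalued.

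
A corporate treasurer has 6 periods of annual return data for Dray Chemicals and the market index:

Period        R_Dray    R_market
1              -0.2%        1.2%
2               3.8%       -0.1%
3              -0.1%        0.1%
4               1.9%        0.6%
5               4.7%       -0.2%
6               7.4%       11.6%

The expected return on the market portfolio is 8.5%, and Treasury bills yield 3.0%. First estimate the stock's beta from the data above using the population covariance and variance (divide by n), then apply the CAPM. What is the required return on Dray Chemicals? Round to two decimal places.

5.40%

Mean R_i = (-0.2 + 3.8 − 0.1 + 1.9 + 4.7 + 7.4) / 6 = 2.9167%
Mean R_m = (1.2 − 0.1 + 0.1 + 0.6 − 0.2 + 11.6) / 6 = 2.2000%
Σ(R_i − R̄_i)(R_m − R̄_m) = 46.9100  ⇒  Cov = 46.9100 / 6 = 7.8183
Σ(R_m − R̄_m)² = 107.3800  ⇒  Var(R_m) = 107.3800 / 6 = 17.8967
β = Cov / Var(R_m) = 7.8183 / 17.8967 = 0.4369
MRP = 8.5% − 3.0% = 5.50%
E(R) = R_f + β × MRP = 3.0% + 0.4369 × 5.5% = 5.40%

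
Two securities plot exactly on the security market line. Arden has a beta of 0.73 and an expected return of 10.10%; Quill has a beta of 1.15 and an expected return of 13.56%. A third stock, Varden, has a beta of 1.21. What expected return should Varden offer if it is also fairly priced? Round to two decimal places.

14.05%

MRP (SML slope) = (13.56% − 10.10%) / (1.15 − 0.73) = 3.46% / 0.42 = 8.2381%
R_f (intercept) = 10.10% − 0.73 × 8.2381% = 4.0862%
E(R_Varden) = R_f + β × MRP = 4.0862% + 1.21 × 8.2381% = 14.05%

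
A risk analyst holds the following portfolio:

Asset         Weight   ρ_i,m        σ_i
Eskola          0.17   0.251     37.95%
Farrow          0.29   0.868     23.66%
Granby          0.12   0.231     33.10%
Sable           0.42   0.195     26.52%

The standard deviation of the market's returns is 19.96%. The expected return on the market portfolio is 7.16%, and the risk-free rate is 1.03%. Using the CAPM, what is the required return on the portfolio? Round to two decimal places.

4.31%

β_Eskola = 0.251 × 37.95% / 19.96% = 0.4772
β_Farrow = 0.868 × 23.66% / 19.96% = 1.0289
β_Granby = 0.231 × 33.10% / 19.96% = 0.3831
β_Sable = 0.195 × 26.52% / 19.96% = 0.2591
β_P = Σ w_i β_i = 0.17×0.4772 + 0.29×1.0289 + 0.12×0.3831 + 0.42×0.2591 = 0.5343
MRP = 7.16% − 1.03% = 6.13%
E(R_P) = R_f + β_P × MRP = 1.03% + 0.5343 × 6.13% = 4.31%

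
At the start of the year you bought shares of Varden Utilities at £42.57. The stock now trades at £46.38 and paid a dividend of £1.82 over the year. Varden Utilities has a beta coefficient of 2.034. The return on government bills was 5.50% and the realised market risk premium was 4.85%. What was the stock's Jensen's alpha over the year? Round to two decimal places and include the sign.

-2.14%

Realised HPR = (P1 + D1 − P0) / P0 = (46.38 + 1.82 − 42.57) / 42.57 = 5.63 / 42.57 = 13.2253%
CAPM required = R_f + β·MRP = 5.50% + 2.034 × 4.85% = 15.36490%
α = realised − required = 13.2253% − 15.36490% = -2.14%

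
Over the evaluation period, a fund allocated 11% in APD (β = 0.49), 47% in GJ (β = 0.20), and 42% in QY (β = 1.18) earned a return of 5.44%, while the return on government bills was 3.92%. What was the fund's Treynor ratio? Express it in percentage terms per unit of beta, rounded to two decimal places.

β_P = 0.11×0.49 + 0.47×0.20 + 0.42×1.18 = 0.6435
Treynor = (R_P − R_f) / β_P = (5.44% − 3.92%) / 0.6435 = 1.52% / 0.6435 = 2.36%

2.36%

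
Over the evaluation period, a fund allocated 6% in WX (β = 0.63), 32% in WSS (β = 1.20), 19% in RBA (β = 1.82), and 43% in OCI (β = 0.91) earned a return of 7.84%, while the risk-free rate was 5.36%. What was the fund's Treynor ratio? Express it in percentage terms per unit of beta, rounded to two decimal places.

2.14%

β_P = 0.06×0.63 + 0.32×1.20 + 0.19×1.82 + 0.43×0.91 = 1.1589
Treynor = (R_P − R_f) / β_P = (7.84% − 5.36%) / 1.1589 = 2.48% / 1.1589 = 2.14%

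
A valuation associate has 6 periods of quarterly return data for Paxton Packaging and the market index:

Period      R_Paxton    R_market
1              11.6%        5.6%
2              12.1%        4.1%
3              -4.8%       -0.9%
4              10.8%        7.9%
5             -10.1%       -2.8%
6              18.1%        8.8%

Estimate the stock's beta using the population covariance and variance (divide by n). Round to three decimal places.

2.249

Mean R_i = (11.6 + 12.1 − 4.8 + 10.8 − 10.1 + 18.1) / 6 = 6.2833%
Mean R_m = (5.6 + 4.1 − 0.9 + 7.9 − 2.8 + 8.8) / 6 = 3.7833%
Σ(R_i − R̄_i)(R_m − R̄_m) = 249.1383  ⇒  Cov = 249.1383 / 6 = 41.5231
Σ(R_m − R̄_m)² = 110.7883  ⇒  Var(R_m) = 110.7883 / 6 = 18.4647
β = Cov / Var(R_m) = 41.5231 / 18.4647 = 2.2488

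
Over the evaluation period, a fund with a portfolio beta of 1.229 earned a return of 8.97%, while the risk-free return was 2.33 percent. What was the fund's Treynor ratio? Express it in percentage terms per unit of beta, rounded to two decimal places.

Treynor = (R_P − R_f) / β_P = (8.97% − 2.33%) / 1.2290 = 6.64% / 1.2290 = 5.40%

5.40%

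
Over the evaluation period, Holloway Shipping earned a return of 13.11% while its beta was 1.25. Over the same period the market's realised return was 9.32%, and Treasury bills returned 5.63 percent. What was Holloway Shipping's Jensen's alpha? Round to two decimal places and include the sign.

Market excess return = 9.32% − 5.63% = 3.69%
CAPM benchmark = R_f + β(R_m − R_f) = 5.63% + 1.25 × 3.69% = 10.2425%
α = actual − benchmark = 13.11% − 10.2425% = +2.87%

+2.87%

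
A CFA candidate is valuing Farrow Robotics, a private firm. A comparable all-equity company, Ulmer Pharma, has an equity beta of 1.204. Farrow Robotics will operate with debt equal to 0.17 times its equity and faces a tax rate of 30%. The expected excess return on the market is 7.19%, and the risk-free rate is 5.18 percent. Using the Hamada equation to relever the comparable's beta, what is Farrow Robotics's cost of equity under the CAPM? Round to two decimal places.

β_L = β_U × [1 + (1 − t)(D/E)] = 1.204 × [1 + (1 − 0.30) × 0.17]
    = 1.204 × [1 + 0.70 × 0.17] = 1.204 × 1.1190 = 1.3473
E(R) = R_f + β_L × MRP = 5.18% + 1.3473 × 7.19% = 14.87%

14.87%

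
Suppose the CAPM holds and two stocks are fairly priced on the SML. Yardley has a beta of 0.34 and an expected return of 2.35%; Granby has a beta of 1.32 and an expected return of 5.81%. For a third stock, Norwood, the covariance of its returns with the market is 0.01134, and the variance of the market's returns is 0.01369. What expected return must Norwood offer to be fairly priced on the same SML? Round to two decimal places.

4.07%

MRP = (5.81% − 2.35%) / (1.32 − 0.34) = 3.5306%
R_f = 2.35% − 0.34 × 3.5306% = 1.1496%
β_Norwood = Cov / Var(R_m) = 0.01134 / 0.01369 = 0.8283
E(R_Norwood) = R_f + β × MRP = 1.1496% + 0.8283 × 3.5306% = 4.07%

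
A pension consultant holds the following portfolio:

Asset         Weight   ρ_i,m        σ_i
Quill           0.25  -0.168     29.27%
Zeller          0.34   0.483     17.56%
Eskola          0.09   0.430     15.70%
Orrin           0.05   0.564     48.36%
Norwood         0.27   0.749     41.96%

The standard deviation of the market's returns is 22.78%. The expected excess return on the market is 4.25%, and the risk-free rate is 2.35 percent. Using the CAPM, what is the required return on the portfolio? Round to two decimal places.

β_Quill = -0.168 × 29.27% / 22.78% = -0.2159
β_Zeller = 0.483 × 17.56% / 22.78% = 0.3723
β_Eskola = 0.430 × 15.70% / 22.78% = 0.2964
β_Orrin = 0.564 × 48.36% / 22.78% = 1.1973
β_Norwood = 0.749 × 41.96% / 22.78% = 1.3796
β_P = Σ w_i β_i = 0.25×-0.2159 + 0.34×0.3723 + 0.09×0.2964 + 0.05×1.1973 + 0.27×1.3796 = 0.5316
E(R_P) = R_f + β_P × MRP = 2.35% + 0.5316 × 4.25% = 4.61%

4.61%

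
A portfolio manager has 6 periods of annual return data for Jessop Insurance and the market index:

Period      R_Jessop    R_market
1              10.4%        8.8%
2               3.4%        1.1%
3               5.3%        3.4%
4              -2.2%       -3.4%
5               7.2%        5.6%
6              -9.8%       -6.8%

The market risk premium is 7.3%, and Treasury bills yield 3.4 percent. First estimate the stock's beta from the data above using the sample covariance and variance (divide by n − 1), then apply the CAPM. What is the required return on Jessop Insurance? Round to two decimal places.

12.46%

Mean R_i = (10.4 + 3.4 + 5.3 − 2.2 + 7.2 − 9.8) / 6 = 2.3833%
Mean R_m = (8.8 + 1.1 + 3.4 − 3.4 + 5.6 − 6.8) / 6 = 1.4500%
Σ(R_i − R̄_i)(R_m − R̄_m) = 206.9850  ⇒  Cov = 206.9850 / 5 = 41.3970
Σ(R_m − R̄_m)² = 166.7550  ⇒  Var(R_m) = 166.7550 / 5 = 33.3510
β = Cov / Var(R_m) = 41.3970 / 33.3510 = 1.2413
E(R) = R_f + β × MRP = 3.4% + 1.2413 × 7.3% = 12.46%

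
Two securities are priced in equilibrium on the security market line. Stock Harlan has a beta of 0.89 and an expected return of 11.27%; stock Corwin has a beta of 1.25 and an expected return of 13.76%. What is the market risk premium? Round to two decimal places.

6.92%

Both satisfy E(R) = R_f + β·MRP, so the slope of the SML is
MRP = (13.76% − 11.27%) / (1.25 − 0.89) = 2.49% / 0.36 = 6.9167%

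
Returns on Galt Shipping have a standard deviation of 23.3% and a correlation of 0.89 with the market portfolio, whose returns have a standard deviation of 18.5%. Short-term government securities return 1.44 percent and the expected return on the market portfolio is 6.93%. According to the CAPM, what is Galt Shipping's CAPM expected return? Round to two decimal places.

7.59%

β = ρ × σ_i / σ_m = 0.89 × 23.3% / 18.5% = 1.1209
MRP = 6.93% − 1.44% = 5.49%
E(R) = 1.44% + 1.1209 × 5.49% = 7.59%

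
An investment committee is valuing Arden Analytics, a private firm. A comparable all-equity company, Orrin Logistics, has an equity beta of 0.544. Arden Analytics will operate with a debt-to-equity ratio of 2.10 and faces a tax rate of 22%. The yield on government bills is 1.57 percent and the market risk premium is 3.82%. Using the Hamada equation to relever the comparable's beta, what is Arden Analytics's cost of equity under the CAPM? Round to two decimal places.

β_L = β_U × [1 + (1 − t)(D/E)] = 0.544 × [1 + (1 − 0.22) × 2.10]
    = 0.544 × [1 + 0.78 × 2.10] = 0.544 × 2.6380 = 1.4351
E(R) = R_f + β_L × MRP = 1.57% + 1.4351 × 3.82% = 7.05%

7.05%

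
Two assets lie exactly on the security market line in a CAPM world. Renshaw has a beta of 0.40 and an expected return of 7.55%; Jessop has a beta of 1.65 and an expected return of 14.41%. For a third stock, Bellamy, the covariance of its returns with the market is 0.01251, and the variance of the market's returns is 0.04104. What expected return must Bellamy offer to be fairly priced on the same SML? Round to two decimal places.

7.03%

MRP = (14.41% − 7.55%) / (1.65 − 0.40) = 5.4880%
R_f = 7.55% − 0.40 × 5.4880% = 5.3548%
β_Bellamy = Cov / Var(R_m) = 0.01251 / 0.04104 = 0.3048
E(R_Bellamy) = R_f + β × MRP = 5.3548% + 0.3048 × 5.4880% = 7.03%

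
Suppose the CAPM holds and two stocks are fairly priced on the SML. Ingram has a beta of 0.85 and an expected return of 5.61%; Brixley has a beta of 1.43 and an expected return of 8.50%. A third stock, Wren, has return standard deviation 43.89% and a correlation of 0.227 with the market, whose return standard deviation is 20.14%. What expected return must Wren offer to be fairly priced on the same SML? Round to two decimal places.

3.84%

MRP = (8.50% − 5.61%) / (1.43 − 0.85) = 4.9828%
R_f = 5.61% − 0.85 × 4.9828% = 1.3746%
β_Wren = ρ·σ_i/σ_m = 0.227 × 43.89 / 20.14 = 0.4947
E(R_Wren) = R_f + β × MRP = 1.3746% + 0.4947 × 4.9828% = 3.84%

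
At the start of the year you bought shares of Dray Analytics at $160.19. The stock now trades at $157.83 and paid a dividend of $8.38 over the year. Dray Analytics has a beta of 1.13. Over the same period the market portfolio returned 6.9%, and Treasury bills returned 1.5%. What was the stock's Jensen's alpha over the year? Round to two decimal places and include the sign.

-3.84%

Realised HPR = (P1 + D1 − P0) / P0 = (157.83 + 8.38 − 160.19) / 160.19 = 6.02 / 160.19 = 3.7580%
MRP = 6.9% − 1.5% = 5.40%
CAPM required = R_f + β·MRP = 1.5% + 1.13 × 5.4% = 7.6020%
α = realised − required = 3.7580% − 7.6020% = -3.84%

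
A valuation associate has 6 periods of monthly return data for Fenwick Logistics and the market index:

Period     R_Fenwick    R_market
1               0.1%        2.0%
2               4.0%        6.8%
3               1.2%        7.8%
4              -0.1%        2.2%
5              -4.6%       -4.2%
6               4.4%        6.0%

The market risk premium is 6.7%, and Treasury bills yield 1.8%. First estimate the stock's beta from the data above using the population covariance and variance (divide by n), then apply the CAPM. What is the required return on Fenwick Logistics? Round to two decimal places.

Mean R_i = (0.1 + 4.0 + 1.2 − 0.1 − 4.6 + 4.4) / 6 = 0.8333%
Mean R_m = (2.0 + 6.8 + 7.8 + 2.2 − 4.2 + 6.0) / 6 = 3.4333%
Σ(R_i − R̄_i)(R_m − R̄_m) = 65.0933  ⇒  Cov = 65.0933 / 6 = 10.8489
Σ(R_m − R̄_m)² = 98.8333  ⇒  Var(R_m) = 98.8333 / 6 = 16.4722
β = Cov / Var(R_m) = 10.8489 / 16.4722 = 0.6586
E(R) = R_f + β × MRP = 1.8% + 0.6586 × 6.7% = 6.21%

6.21%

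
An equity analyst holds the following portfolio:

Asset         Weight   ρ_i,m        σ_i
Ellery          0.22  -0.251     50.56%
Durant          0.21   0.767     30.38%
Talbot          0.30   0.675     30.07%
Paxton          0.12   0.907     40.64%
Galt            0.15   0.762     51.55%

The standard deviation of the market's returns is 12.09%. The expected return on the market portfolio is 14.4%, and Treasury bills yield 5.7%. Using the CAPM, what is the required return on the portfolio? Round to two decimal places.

β_Ellery = -0.251 × 50.56% / 12.09% = -1.0497
β_Durant = 0.767 × 30.38% / 12.09% = 1.9273
β_Talbot = 0.675 × 30.07% / 12.09% = 1.6788
β_Paxton = 0.907 × 40.64% / 12.09% = 3.0488
β_Galt = 0.762 × 51.55% / 12.09% = 3.2491
β_P = Σ w_i β_i = 0.22×-1.0497 + 0.21×1.9273 + 0.30×1.6788 + 0.12×3.0488 + 0.15×3.2491 = 1.5307
MRP = 14.4% − 5.7% = 8.70%
E(R_P) = R_f + β_P × MRP = 5.7% + 1.5307 × 8.7% = 19.02%

19.02%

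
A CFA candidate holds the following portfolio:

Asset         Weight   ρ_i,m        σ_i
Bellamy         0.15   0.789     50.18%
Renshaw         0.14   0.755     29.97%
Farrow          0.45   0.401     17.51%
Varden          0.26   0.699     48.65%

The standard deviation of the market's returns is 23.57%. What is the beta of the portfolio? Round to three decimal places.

0.896

β_Bellamy = 0.789 × 50.18% / 23.57% = 1.6798
β_Renshaw = 0.755 × 29.97% / 23.57% = 0.9600
β_Farrow = 0.401 × 17.51% / 23.57% = 0.2979
β_Varden = 0.699 × 48.65% / 23.57% = 1.4428
β_P = Σ w_i β_i = 0.15×1.6798 + 0.14×0.9600 + 0.45×0.2979 + 0.26×1.4428 = 0.8956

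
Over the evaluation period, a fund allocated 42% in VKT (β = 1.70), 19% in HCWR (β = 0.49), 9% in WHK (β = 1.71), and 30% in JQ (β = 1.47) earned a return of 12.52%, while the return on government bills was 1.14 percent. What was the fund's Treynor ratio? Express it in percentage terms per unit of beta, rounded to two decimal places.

β_P = 0.42×1.70 + 0.19×0.49 + 0.09×1.71 + 0.30×1.47 = 1.4020
Treynor = (R_P − R_f) / β_P = (12.52% − 1.14%) / 1.4020 = 11.38% / 1.4020 = 8.12%

8.12%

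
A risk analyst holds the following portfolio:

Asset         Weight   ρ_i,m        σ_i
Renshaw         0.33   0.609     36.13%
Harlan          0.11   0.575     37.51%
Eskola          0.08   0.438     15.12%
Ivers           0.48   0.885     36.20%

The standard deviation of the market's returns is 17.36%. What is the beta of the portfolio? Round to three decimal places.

β_Renshaw = 0.609 × 36.13% / 17.36% = 1.2675
β_Harlan = 0.575 × 37.51% / 17.36% = 1.2424
β_Eskola = 0.438 × 15.12% / 17.36% = 0.3815
β_Ivers = 0.885 × 36.20% / 17.36% = 1.8454
β_P = Σ w_i β_i = 0.33×1.2675 + 0.11×1.2424 + 0.08×0.3815 + 0.48×1.8454 = 1.4713

1.471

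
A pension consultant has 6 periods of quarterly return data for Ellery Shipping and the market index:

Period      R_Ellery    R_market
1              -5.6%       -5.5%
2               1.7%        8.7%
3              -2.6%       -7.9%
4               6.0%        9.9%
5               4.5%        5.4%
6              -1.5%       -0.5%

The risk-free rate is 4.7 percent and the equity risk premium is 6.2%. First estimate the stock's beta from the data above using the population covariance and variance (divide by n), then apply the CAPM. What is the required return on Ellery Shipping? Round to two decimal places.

7.96%

Mean R_i = (-5.6 + 1.7 − 2.6 + 6.0 + 4.5 − 1.5) / 6 = 0.4167%
Mean R_m = (-5.5 + 8.7 − 7.9 + 9.9 + 5.4 − 0.5) / 6 = 1.6833%
Σ(R_i − R̄_i)(R_m − R̄_m) = 146.3717  ⇒  Cov = 146.3717 / 6 = 24.3953
Σ(R_m − R̄_m)² = 278.7683  ⇒  Var(R_m) = 278.7683 / 6 = 46.4614
β = Cov / Var(R_m) = 24.3953 / 46.4614 = 0.5251
E(R) = R_f + β × MRP = 4.7% + 0.5251 × 6.2% = 7.96%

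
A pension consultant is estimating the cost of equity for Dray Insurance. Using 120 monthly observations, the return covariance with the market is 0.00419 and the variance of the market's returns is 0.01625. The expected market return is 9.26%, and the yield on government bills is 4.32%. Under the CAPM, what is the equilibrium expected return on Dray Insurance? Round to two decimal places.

β = Cov(R_i, R_m) / Var(R_m) = 0.00419 / 0.01625 = 0.2578
MRP = 9.26% − 4.32% = 4.94%
E(R) = R_f + β × MRP = 4.32% + 0.2578 × 4.94% = 5.59%

5.59%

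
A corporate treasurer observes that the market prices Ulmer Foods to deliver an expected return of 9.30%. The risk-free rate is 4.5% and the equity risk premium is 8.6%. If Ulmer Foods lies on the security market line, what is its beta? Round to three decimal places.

0.558

β = (E(R) − R_f) / MRP = (9.30% − 4.5%) / 8.6% = 4.80% / 8.6% = 0.558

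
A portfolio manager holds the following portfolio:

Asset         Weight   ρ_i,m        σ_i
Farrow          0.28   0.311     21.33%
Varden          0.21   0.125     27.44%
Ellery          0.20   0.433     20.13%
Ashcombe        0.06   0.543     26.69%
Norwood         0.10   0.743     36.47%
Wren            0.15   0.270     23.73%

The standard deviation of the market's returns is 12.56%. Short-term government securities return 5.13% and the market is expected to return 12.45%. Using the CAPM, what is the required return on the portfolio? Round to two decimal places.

β_Farrow = 0.311 × 21.33% / 12.56% = 0.5282
β_Varden = 0.125 × 27.44% / 12.56% = 0.2731
β_Ellery = 0.433 × 20.13% / 12.56% = 0.6940
β_Ashcombe = 0.543 × 26.69% / 12.56% = 1.1539
β_Norwood = 0.743 × 36.47% / 12.56% = 2.1574
β_Wren = 0.270 × 23.73% / 12.56% = 0.5101
β_P = Σ w_i β_i = 0.28×0.5282 + 0.21×0.2731 + 0.20×0.6940 + 0.06×1.1539 + 0.10×2.1574 + 0.15×0.5101 = 0.7055
MRP = 12.45% − 5.13% = 7.32%
E(R_P) = R_f + β_P × MRP = 5.13% + 0.7055 × 7.32% = 10.29%

10.29%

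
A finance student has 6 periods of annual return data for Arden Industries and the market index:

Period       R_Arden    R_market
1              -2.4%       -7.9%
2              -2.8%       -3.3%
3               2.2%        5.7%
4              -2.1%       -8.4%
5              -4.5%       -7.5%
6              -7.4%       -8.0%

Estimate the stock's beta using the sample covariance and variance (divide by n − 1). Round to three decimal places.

0.446

Mean R_i = (-2.4 − 2.8 + 2.2 − 2.1 − 4.5 − 7.4) / 6 = -2.8333%
Mean R_m = (-7.9 − 3.3 + 5.7 − 8.4 − 7.5 − 8.0) / 6 = -4.9000%
Σ(R_i − R̄_i)(R_m − R̄_m) = 68.0300  ⇒  Cov = 68.0300 / 5 = 13.6060
Σ(R_m − R̄_m)² = 152.5400  ⇒  Var(R_m) = 152.5400 / 5 = 30.5080
β = Cov / Var(R_m) = 13.6060 / 30.5080 = 0.4460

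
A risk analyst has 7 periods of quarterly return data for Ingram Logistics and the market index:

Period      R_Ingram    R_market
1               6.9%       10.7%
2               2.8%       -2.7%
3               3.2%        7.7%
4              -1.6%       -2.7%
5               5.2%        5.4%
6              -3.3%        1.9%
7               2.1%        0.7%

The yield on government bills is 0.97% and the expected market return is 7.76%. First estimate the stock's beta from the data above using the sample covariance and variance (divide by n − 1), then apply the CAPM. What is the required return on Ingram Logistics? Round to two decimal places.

4.08%

Mean R_i = (6.9 + 2.8 + 3.2 − 1.6 + 5.2 − 3.3 + 2.1) / 7 = 2.1857%
Mean R_m = (10.7 − 2.7 + 7.7 − 2.7 + 5.4 + 1.9 + 0.7) / 7 = 3.0000%
Σ(R_i − R̄_i)(R_m − R̄_m) = 72.6100  ⇒  Cov = 72.6100 / 6 = 12.1017
Σ(R_m − R̄_m)² = 158.6200  ⇒  Var(R_m) = 158.6200 / 6 = 26.4367
β = Cov / Var(R_m) = 12.1017 / 26.4367 = 0.4578
MRP = 7.76% − 0.97% = 6.79%
E(R) = R_f + β × MRP = 0.97% + 0.4578 × 6.79% = 4.08%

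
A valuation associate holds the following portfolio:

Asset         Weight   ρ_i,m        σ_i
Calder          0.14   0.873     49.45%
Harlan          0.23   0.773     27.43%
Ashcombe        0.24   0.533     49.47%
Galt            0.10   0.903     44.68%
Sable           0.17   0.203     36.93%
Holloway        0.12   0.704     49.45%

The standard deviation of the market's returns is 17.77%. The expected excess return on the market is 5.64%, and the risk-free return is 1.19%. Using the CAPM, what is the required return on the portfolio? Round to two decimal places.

β_Calder = 0.873 × 49.45% / 17.77% = 2.4294
β_Harlan = 0.773 × 27.43% / 17.77% = 1.1932
β_Ashcombe = 0.533 × 49.47% / 17.77% = 1.4838
β_Galt = 0.903 × 44.68% / 17.77% = 2.2705
β_Sable = 0.203 × 36.93% / 17.77% = 0.4219
β_Holloway = 0.704 × 49.45% / 17.77% = 1.9591
β_P = Σ w_i β_i = 0.14×2.4294 + 0.23×1.1932 + 0.24×1.4838 + 0.10×2.2705 + 0.17×0.4219 + 0.12×1.9591 = 1.5045
E(R_P) = R_f + β_P × MRP = 1.19% + 1.5045 × 5.64% = 9.68%

9.68%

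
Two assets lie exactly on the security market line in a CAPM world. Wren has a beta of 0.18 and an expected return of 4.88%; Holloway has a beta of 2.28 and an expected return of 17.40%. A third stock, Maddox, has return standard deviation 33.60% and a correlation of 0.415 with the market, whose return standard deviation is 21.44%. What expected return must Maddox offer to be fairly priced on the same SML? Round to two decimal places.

MRP = (17.40% − 4.88%) / (2.28 − 0.18) = 5.9619%
R_f = 4.88% − 0.18 × 5.9619% = 3.8069%
β_Maddox = ρ·σ_i/σ_m = 0.415 × 33.60 / 21.44 = 0.6504
E(R_Maddox) = R_f + β × MRP = 3.8069% + 0.6504 × 5.9619% = 7.68%

7.68%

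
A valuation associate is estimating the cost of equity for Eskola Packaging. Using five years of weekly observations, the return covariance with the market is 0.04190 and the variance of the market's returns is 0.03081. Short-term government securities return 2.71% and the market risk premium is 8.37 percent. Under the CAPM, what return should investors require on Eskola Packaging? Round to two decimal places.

β = Cov(R_i, R_m) / Var(R_m) = 0.04190 / 0.03081 = 1.3599
E(R) = R_f + β × MRP = 2.71% + 1.3599 × 8.37% = 14.09%

14.09%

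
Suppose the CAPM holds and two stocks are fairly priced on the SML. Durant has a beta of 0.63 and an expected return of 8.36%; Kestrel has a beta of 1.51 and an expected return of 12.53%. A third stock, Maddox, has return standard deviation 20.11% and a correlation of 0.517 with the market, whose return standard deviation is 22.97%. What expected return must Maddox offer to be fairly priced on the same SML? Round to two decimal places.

MRP = (12.53% − 8.36%) / (1.51 − 0.63) = 4.7386%
R_f = 8.36% − 0.63 × 4.7386% = 5.3747%
β_Maddox = ρ·σ_i/σ_m = 0.517 × 20.11 / 22.97 = 0.4526
E(R_Maddox) = R_f + β × MRP = 5.3747% + 0.4526 × 4.7386% = 7.52%

7.52%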